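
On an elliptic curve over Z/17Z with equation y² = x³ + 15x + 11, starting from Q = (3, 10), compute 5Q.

Repeated addition: build up to 5Q.
2Q: tangent at (3, 10): λ = (3·3² + 15)/(2·10) ≡ 8/3. 3⁻¹ ≡ 6 (mod 17) since 3·6 = 18 ≡ 1, so λ ≡ 8·6 ≡ 14.
  x = λ² - 3 - 3 = 196 - 6 ≡ 3; y = λ·(3 - 3) - 10 ≡ 7. → (3, 7)
3Q: (3, 7) + (3, 10): same x and y₁ ≡ -y₂, so the sum is the point at infinity.
4Q: the point at infinity + (3, 10) = (3, 10) (identity).
5Q: tangent at (3, 10): λ = (3·3² + 15)/(2·10) ≡ 8/3. 3⁻¹ ≡ 6 (mod 17), so λ ≡ 8·6 ≡ 14.
  x = λ² - 3 - 3 = 196 - 6 ≡ 3; y = λ·(3 - 3) - 10 ≡ 7. → (3, 7)

(3, 7)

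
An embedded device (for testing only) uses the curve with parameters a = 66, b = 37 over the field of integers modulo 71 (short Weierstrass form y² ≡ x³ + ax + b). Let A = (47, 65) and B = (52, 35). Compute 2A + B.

(40, 24)

First 2A:
Repeated addition: build up to 2A.
2A: tangent at (47, 65): λ = (3·47² + 66)/(2·65) ≡ 19/59. 59⁻¹ ≡ 65 (mod 71), so λ ≡ 19·65 ≡ 28.
  x = λ² - 47 - 47 = 784 - 94 ≡ 51; y = λ·(47 - 51) - 65 ≡ 36. → (51, 36)
2A = (51, 36).
Finally 2A + B:
(51, 36) + (52, 35). λ = (35 - 36)/(52 - 51) ≡ 70/1 mod 71. 1⁻¹ ≡ 1 (mod 71), so λ ≡ 70.
  x = λ² - 51 - 52 = 4900 - 103 ≡ 40; y = λ·(51 - 40) - 36 ≡ 24. → (40, 24)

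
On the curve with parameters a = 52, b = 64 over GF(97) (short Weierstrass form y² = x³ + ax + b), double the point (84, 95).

(53, 59)

tangent at (84, 95): λ = (3·84² + 52)/(2·95) ≡ 74/93. 93⁻¹ ≡ 24 (mod 97), so λ ≡ 74·24 ≡ 30.
  x = λ² - 84 - 84 = 900 - 168 ≡ 53; y = λ·(84 - 53) - 95 ≡ 59. → (53, 59)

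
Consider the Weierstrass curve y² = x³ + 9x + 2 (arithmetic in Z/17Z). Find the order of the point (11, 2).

2P: tangent at (11, 2): λ = (3·11² + 9)/(2·2) ≡ 15/4. 4⁻¹ ≡ 13 (mod 17) since 4·13 = 52 ≡ 1, so λ ≡ 15·13 ≡ 8.
  x = λ² - 11 - 11 = 64 - 22 ≡ 8; y = λ·(11 - 8) - 2 ≡ 5. → (8, 5)
3P: (8, 5) + (11, 2). λ = (2 - 5)/(11 - 8) ≡ 14/3 mod 17. 3⁻¹ ≡ 6 (mod 17), so λ ≡ 16.
  x = λ² - 8 - 11 = 256 - 19 ≡ 16; y = λ·(8 - 16) - 5 ≡ 3. → (16, 3)
4P: (16, 3) + (11, 2). λ = (2 - 3)/(11 - 16) ≡ 16/12 mod 17. 12⁻¹ ≡ 10 (mod 17) since 12·10 = 120 ≡ 1, so λ ≡ 7.
  x = λ² - 16 - 11 = 49 - 27 ≡ 5; y = λ·(16 - 5) - 3 ≡ 6. → (5, 6)
5P: (5, 6) + (11, 2). λ = (2 - 6)/(11 - 5) ≡ 13/6 mod 17. 6⁻¹ ≡ 3 (mod 17) since 6·3 = 18 ≡ 1, so λ ≡ 5.
  x = λ² - 5 - 11 = 25 - 16 ≡ 9; y = λ·(5 - 9) - 6 ≡ 8. → (9, 8)
6P: (9, 8) + (11, 2). λ = (2 - 8)/(11 - 9) ≡ 11/2 mod 17. 2⁻¹ ≡ 9 (mod 17), so λ ≡ 14.
  x = λ² - 9 - 11 = 196 - 20 ≡ 6; y = λ·(9 - 6) - 8 ≡ 0. → (6, 0)
7P: (6, 0) + (11, 2). λ = (2 - 0)/(11 - 6) ≡ 2/5 mod 17. 5⁻¹ ≡ 7 (mod 17), so λ ≡ 14.
  x = λ² - 6 - 11 = 196 - 17 ≡ 9; y = λ·(6 - 9) - 0 ≡ 9. → (9, 9)
8P: (9, 9) + (11, 2). λ = (2 - 9)/(11 - 9) ≡ 10/2 mod 17. 2⁻¹ ≡ 9 (mod 17), so λ ≡ 5.
  x = λ² - 9 - 11 = 25 - 20 ≡ 5; y = λ·(9 - 5) - 9 ≡ 11. → (5, 11)
9P: (5, 11) + (11, 2). λ = (2 - 11)/(11 - 5) ≡ 8/6 mod 17. 6⁻¹ ≡ 3 (mod 17), so λ ≡ 7.
  x = λ² - 5 - 11 = 49 - 16 ≡ 16; y = λ·(5 - 16) - 11 ≡ 14. → (16, 14)
10P: (16, 14) + (11, 2). λ = (2 - 14)/(11 - 16) ≡ 5/12 mod 17. 12⁻¹ ≡ 10 (mod 17), so λ ≡ 16.
  x = λ² - 16 - 11 = 256 - 27 ≡ 8; y = λ·(16 - 8) - 14 ≡ 12. → (8, 12)
11P: (8, 12) + (11, 2). λ = (2 - 12)/(11 - 8) ≡ 7/3 mod 17. 3⁻¹ ≡ 6 (mod 17) since 3·6 = 18 ≡ 1, so λ ≡ 8.
  x = λ² - 8 - 11 = 64 - 19 ≡ 11; y = λ·(8 - 11) - 12 ≡ 15. → (11, 15)
12P: (11, 15) + (11, 2): same x and y₁ ≡ -y₂, so the sum is ∞.
12P = ∞, so the order is 12.

12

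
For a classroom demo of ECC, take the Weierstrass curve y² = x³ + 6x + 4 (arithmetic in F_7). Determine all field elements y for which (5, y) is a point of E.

x³ + 6x + 4 = 159 ≡ 5 (mod 7).
5 is a non-residue mod 7; no y exists.

none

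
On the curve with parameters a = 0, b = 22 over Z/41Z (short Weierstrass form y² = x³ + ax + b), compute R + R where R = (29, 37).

tangent at (29, 37): λ = (3·29² + 0)/(2·37) ≡ 22/33. 33⁻¹ ≡ 5 (mod 41) since 33·5 = 165 ≡ 1, so λ ≡ 22·5 ≡ 28.
  x = λ² - 29 - 29 = 784 - 58 ≡ 29; y = λ·(29 - 29) - 37 ≡ 4. → (29, 4)

(29, 4)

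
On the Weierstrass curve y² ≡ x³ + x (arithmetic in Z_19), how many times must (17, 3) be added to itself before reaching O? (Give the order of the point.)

2P: tangent at (17, 3): λ = (3·17² + 1)/(2·3) ≡ 13/6. 6⁻¹ ≡ 16 (mod 19) since 6·16 = 96 ≡ 1, so λ ≡ 13·16 ≡ 18.
  x = λ² - 17 - 17 = 324 - 34 ≡ 5; y = λ·(17 - 5) - 3 ≡ 4. → (5, 4)
3P: (5, 4) + (17, 3). λ = (3 - 4)/(17 - 5) ≡ 18/12 mod 19. 12⁻¹ ≡ 8 (mod 19) since 12·8 = 96 ≡ 1, so λ ≡ 11.
  x = λ² - 5 - 17 = 121 - 22 ≡ 4; y = λ·(5 - 4) - 4 ≡ 7. → (4, 7)
4P: (4, 7) + (17, 3). λ = (3 - 7)/(17 - 4) ≡ 15/13 mod 19. 13⁻¹ ≡ 3 (mod 19) since 13·3 = 39 ≡ 1, so λ ≡ 7.
  x = λ² - 4 - 17 = 49 - 21 ≡ 9; y = λ·(4 - 9) - 7 ≡ 15. → (9, 15)
5P: (9, 15) + (17, 3). λ = (3 - 15)/(17 - 9) ≡ 7/8 mod 19. 8⁻¹ ≡ 12 (mod 19) since 8·12 = 96 ≡ 1, so λ ≡ 8.
  x = λ² - 9 - 17 = 64 - 26 ≡ 0; y = λ·(9 - 0) - 15 ≡ 0. → (0, 0)
6P: (0, 0) + (17, 3). λ = (3 - 0)/(17 - 0) ≡ 3/17 mod 19. 17⁻¹ ≡ 9 (mod 19) since 17·9 = 153 ≡ 1, so λ ≡ 8.
  x = λ² - 0 - 17 = 64 - 17 ≡ 9; y = λ·(0 - 9) - 0 ≡ 4. → (9, 4)
7P: (9, 4) + (17, 3). λ = (3 - 4)/(17 - 9) ≡ 18/8 mod 19. 8⁻¹ ≡ 12 (mod 19), so λ ≡ 7.
  x = λ² - 9 - 17 = 49 - 26 ≡ 4; y = λ·(9 - 4) - 4 ≡ 12. → (4, 12)
8P: (4, 12) + (17, 3). λ = (3 - 12)/(17 - 4) ≡ 10/13 mod 19. 13⁻¹ ≡ 3 (mod 19), so λ ≡ 11.
  x = λ² - 4 - 17 = 121 - 21 ≡ 5; y = λ·(4 - 5) - 12 ≡ 15. → (5, 15)
9P: (5, 15) + (17, 3). λ = (3 - 15)/(17 - 5) ≡ 7/12 mod 19. 12⁻¹ ≡ 8 (mod 19) since 12·8 = 96 ≡ 1, so λ ≡ 18.
  x = λ² - 5 - 17 = 324 - 22 ≡ 17; y = λ·(5 - 17) - 15 ≡ 16. → (17, 16)
10P: (17, 16) + (17, 3): same x and y₁ ≡ -y₂, so the sum is O.
10P = O, so the order is 10.

10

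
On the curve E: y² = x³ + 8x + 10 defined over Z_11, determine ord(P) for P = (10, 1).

7

2P: tangent at (10, 1): λ = (3·10² + 8)/(2·1) ≡ 0/2. 2⁻¹ ≡ 6 (mod 11) since 2·6 = 12 ≡ 1, so λ ≡ 0·6 ≡ 0.
  x = λ² - 10 - 10 = 0 - 20 ≡ 2; y = λ·(10 - 2) - 1 ≡ 10. → (2, 10)
3P: (2, 10) + (10, 1). λ = (1 - 10)/(10 - 2) ≡ 2/8 mod 11. 8⁻¹ ≡ 7 (mod 11), so λ ≡ 3.
  x = λ² - 2 - 10 = 9 - 12 ≡ 8; y = λ·(2 - 8) - 10 ≡ 5. → (8, 5)
4P: (8, 5) + (10, 1). λ = (1 - 5)/(10 - 8) ≡ 7/2 mod 11. 2⁻¹ ≡ 6 (mod 11), so λ ≡ 9.
  x = λ² - 8 - 10 = 81 - 18 ≡ 8; y = λ·(8 - 8) - 5 ≡ 6. → (8, 6)
5P: (8, 6) + (10, 1). λ = (1 - 6)/(10 - 8) ≡ 6/2 mod 11. 2⁻¹ ≡ 6 (mod 11), so λ ≡ 3.
  x = λ² - 8 - 10 = 9 - 18 ≡ 2; y = λ·(8 - 2) - 6 ≡ 1. → (2, 1)
6P: (2, 1) + (10, 1). λ = (1 - 1)/(10 - 2) ≡ 0/8 mod 11. 8⁻¹ ≡ 7 (mod 11) since 8·7 = 56 ≡ 1, so λ ≡ 0.
  x = λ² - 2 - 10 = 0 - 12 ≡ 10; y = λ·(2 - 10) - 1 ≡ 10. → (10, 10)
7P: (10, 10) + (10, 1): same x and y₁ ≡ -y₂, so the sum is O.
7P = O, so the order is 7.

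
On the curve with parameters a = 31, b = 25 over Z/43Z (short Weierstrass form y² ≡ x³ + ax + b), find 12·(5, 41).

(39, 3)

Write P = (5, 41).
Repeated addition: build up to 12P.
2P: tangent at (5, 41): λ = (3·5² + 31)/(2·41) ≡ 20/39. 39⁻¹ ≡ 32 (mod 43), so λ ≡ 20·32 ≡ 38.
  x = λ² - 5 - 5 = 1444 - 10 ≡ 15; y = λ·(5 - 15) - 41 ≡ 9. → (15, 9)
3P: (15, 9) + (5, 41). λ = (41 - 9)/(5 - 15) ≡ 32/33 mod 43. 33⁻¹ ≡ 30 (mod 43) since 33·30 = 990 ≡ 1, so λ ≡ 14.
  x = λ² - 15 - 5 = 196 - 20 ≡ 4; y = λ·(15 - 4) - 9 ≡ 16. → (4, 16)
4P: (4, 16) + (5, 41). λ = (41 - 16)/(5 - 4) ≡ 25/1 mod 43. 1⁻¹ ≡ 1 (mod 43) since 1·1 = 1 ≡ 1, so λ ≡ 25.
  x = λ² - 4 - 5 = 625 - 9 ≡ 14; y = λ·(4 - 14) - 16 ≡ 35. → (14, 35)
5P: (14, 35) + (5, 41). λ = (41 - 35)/(5 - 14) ≡ 6/34 mod 43. 34⁻¹ ≡ 19 (mod 43) since 34·19 = 646 ≡ 1, so λ ≡ 28.
  x = λ² - 14 - 5 = 784 - 19 ≡ 34; y = λ·(14 - 34) - 35 ≡ 7. → (34, 7)
6P: (34, 7) + (5, 41). λ = (41 - 7)/(5 - 34) ≡ 34/14 mod 43. 14⁻¹ ≡ 40 (mod 43) since 14·40 = 560 ≡ 1, so λ ≡ 27.
  x = λ² - 34 - 5 = 729 - 39 ≡ 2; y = λ·(34 - 2) - 7 ≡ 40. → (2, 40)
7P: (2, 40) + (5, 41). λ = (41 - 40)/(5 - 2) ≡ 1/3 mod 43. 3⁻¹ ≡ 29 (mod 43) since 3·29 = 87 ≡ 1, so λ ≡ 29.
  x = λ² - 2 - 5 = 841 - 7 ≡ 17; y = λ·(2 - 17) - 40 ≡ 41. → (17, 41)
8P: (17, 41) + (5, 41). λ = (41 - 41)/(5 - 17) ≡ 0/31 mod 43. 31⁻¹ ≡ 25 (mod 43) since 31·25 = 775 ≡ 1, so λ ≡ 0.
  x = λ² - 17 - 5 = 0 - 22 ≡ 21; y = λ·(17 - 21) - 41 ≡ 2. → (21, 2)
9P: (21, 2) + (5, 41). λ = (41 - 2)/(5 - 21) ≡ 39/27 mod 43. 27⁻¹ ≡ 8 (mod 43), so λ ≡ 11.
  x = λ² - 21 - 5 = 121 - 26 ≡ 9; y = λ·(21 - 9) - 2 ≡ 1. → (9, 1)
10P: (9, 1) + (5, 41). λ = (41 - 1)/(5 - 9) ≡ 40/39 mod 43. 39⁻¹ ≡ 32 (mod 43) since 39·32 = 1248 ≡ 1, so λ ≡ 33.
  x = λ² - 9 - 5 = 1089 - 14 ≡ 0; y = λ·(9 - 0) - 1 ≡ 38. → (0, 38)
11P: (0, 38) + (5, 41). λ = (41 - 38)/(5 - 0) ≡ 3/5 mod 43. 5⁻¹ ≡ 26 (mod 43), so λ ≡ 35.
  x = λ² - 0 - 5 = 1225 - 5 ≡ 16; y = λ·(0 - 16) - 38 ≡ 4. → (16, 4)
12P: (16, 4) + (5, 41). λ = (41 - 4)/(5 - 16) ≡ 37/32 mod 43. 32⁻¹ ≡ 39 (mod 43), so λ ≡ 24.
  x = λ² - 16 - 5 = 576 - 21 ≡ 39; y = λ·(16 - 39) - 4 ≡ 3. → (39, 3)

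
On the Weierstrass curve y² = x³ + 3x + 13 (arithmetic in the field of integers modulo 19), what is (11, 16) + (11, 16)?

(13, 11)

tangent at (11, 16): λ = (3·11² + 3)/(2·16) ≡ 5/13. 13⁻¹ ≡ 3 (mod 19) since 13·3 = 39 ≡ 1, so λ ≡ 5·3 ≡ 15.
  x = λ² - 11 - 11 = 225 - 22 ≡ 13; y = λ·(11 - 13) - 16 ≡ 11. → (13, 11)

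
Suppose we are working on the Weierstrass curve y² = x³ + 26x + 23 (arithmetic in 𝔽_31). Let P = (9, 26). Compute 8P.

O

Double-and-add on 8 = (1000)₂. Start with P = (9, 26) for the leading 1-bit.
double: tangent at (9, 26): λ = (3·9² + 26)/(2·26) ≡ 21/21. 21⁻¹ ≡ 3 (mod 31), so λ ≡ 21·3 ≡ 1.
  x = λ² - 9 - 9 = 1 - 18 ≡ 14; y = λ·(9 - 14) - 26 ≡ 0. → (14, 0)
double: (14, 0) + (14, 0): same x and y₁ ≡ -y₂, so the sum is O.
double: O + O = O (identity).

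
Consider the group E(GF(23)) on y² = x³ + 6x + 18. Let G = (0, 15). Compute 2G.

(12, 1)

tangent at (0, 15): λ = (3·0² + 6)/(2·15) ≡ 6/7. 7⁻¹ ≡ 10 (mod 23), so λ ≡ 6·10 ≡ 14.
  x = λ² - 0 - 0 = 196 - 0 ≡ 12; y = λ·(0 - 12) - 15 ≡ 1. → (12, 1)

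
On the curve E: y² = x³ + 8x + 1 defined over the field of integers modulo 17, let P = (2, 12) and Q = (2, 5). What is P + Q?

The two points share x = 2 and their y-coordinates satisfy 12 + 5 ≡ 0 (mod 17), so they are inverses. Their sum is 𝒪.

O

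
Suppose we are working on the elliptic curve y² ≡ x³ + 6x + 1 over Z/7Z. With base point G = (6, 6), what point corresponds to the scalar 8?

Repeated addition: build up to 8G.
2G: tangent at (6, 6): λ = (3·6² + 6)/(2·6) ≡ 2/5. 5⁻¹ ≡ 3 (mod 7) since 5·3 = 15 ≡ 1, so λ ≡ 2·3 ≡ 6.
  x = λ² - 6 - 6 = 36 - 12 ≡ 3; y = λ·(6 - 3) - 6 ≡ 5. → (3, 5)
3G: (3, 5) + (6, 6). λ = (6 - 5)/(6 - 3) ≡ 1/3 mod 7. 3⁻¹ ≡ 5 (mod 7), so λ ≡ 5.
  x = λ² - 3 - 6 = 25 - 9 ≡ 2; y = λ·(3 - 2) - 5 ≡ 0. → (2, 0)
4G: (2, 0) + (6, 6). λ = (6 - 0)/(6 - 2) ≡ 6/4 mod 7. 4⁻¹ ≡ 2 (mod 7) since 4·2 = 8 ≡ 1, so λ ≡ 5.
  x = λ² - 2 - 6 = 25 - 8 ≡ 3; y = λ·(2 - 3) - 0 ≡ 2. → (3, 2)
5G: (3, 2) + (6, 6). λ = (6 - 2)/(6 - 3) ≡ 4/3 mod 7. 3⁻¹ ≡ 5 (mod 7), so λ ≡ 6.
  x = λ² - 3 - 6 = 36 - 9 ≡ 6; y = λ·(3 - 6) - 2 ≡ 1. → (6, 1)
6G: (6, 1) + (6, 6): same x and y₁ ≡ -y₂, so the sum is the point at infinity.
7G: the point at infinity + (6, 6) = (6, 6) (identity).
8G: tangent at (6, 6): λ = (3·6² + 6)/(2·6) ≡ 2/5. 5⁻¹ ≡ 3 (mod 7), so λ ≡ 2·3 ≡ 6.
  x = λ² - 6 - 6 = 36 - 12 ≡ 3; y = λ·(6 - 3) - 6 ≡ 5. → (3, 5)

(3, 5)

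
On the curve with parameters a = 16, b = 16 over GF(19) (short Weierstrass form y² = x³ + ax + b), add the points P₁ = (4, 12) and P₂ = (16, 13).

(6, 10)

(4, 12) + (16, 13). λ = (13 - 12)/(16 - 4) ≡ 1/12 mod 19. 12⁻¹ ≡ 8 (mod 19), so λ ≡ 8.
  x = λ² - 4 - 16 = 64 - 20 ≡ 6; y = λ·(4 - 6) - 12 ≡ 10. → (6, 10)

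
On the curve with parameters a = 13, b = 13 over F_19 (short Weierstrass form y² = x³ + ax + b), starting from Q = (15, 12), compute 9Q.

Repeated addition: build up to 9Q.
2Q: tangent at (15, 12): λ = (3·15² + 13)/(2·12) ≡ 4/5. 5⁻¹ ≡ 4 (mod 19), so λ ≡ 4·4 ≡ 16.
  x = λ² - 15 - 15 = 256 - 30 ≡ 17; y = λ·(15 - 17) - 12 ≡ 13. → (17, 13)
3Q: (17, 13) + (15, 12). λ = (12 - 13)/(15 - 17) ≡ 18/17 mod 19. 17⁻¹ ≡ 9 (mod 19) since 17·9 = 153 ≡ 1, so λ ≡ 10.
  x = λ² - 17 - 15 = 100 - 32 ≡ 11; y = λ·(17 - 11) - 13 ≡ 9. → (11, 9)
4Q: (11, 9) + (15, 12). λ = (12 - 9)/(15 - 11) ≡ 3/4 mod 19. 4⁻¹ ≡ 5 (mod 19) since 4·5 = 20 ≡ 1, so λ ≡ 15.
  x = λ² - 11 - 15 = 225 - 26 ≡ 9; y = λ·(11 - 9) - 9 ≡ 2. → (9, 2)
5Q: (9, 2) + (15, 12). λ = (12 - 2)/(15 - 9) ≡ 10/6 mod 19. 6⁻¹ ≡ 16 (mod 19), so λ ≡ 8.
  x = λ² - 9 - 15 = 64 - 24 ≡ 2; y = λ·(9 - 2) - 2 ≡ 16. → (2, 16)
6Q: (2, 16) + (15, 12). λ = (12 - 16)/(15 - 2) ≡ 15/13 mod 19. 13⁻¹ ≡ 3 (mod 19), so λ ≡ 7.
  x = λ² - 2 - 15 = 49 - 17 ≡ 13; y = λ·(2 - 13) - 16 ≡ 2. → (13, 2)
7Q: (13, 2) + (15, 12). λ = (12 - 2)/(15 - 13) ≡ 10/2 mod 19. 2⁻¹ ≡ 10 (mod 19) since 2·10 = 20 ≡ 1, so λ ≡ 5.
  x = λ² - 13 - 15 = 25 - 28 ≡ 16; y = λ·(13 - 16) - 2 ≡ 2. → (16, 2)
8Q: (16, 2) + (15, 12). λ = (12 - 2)/(15 - 16) ≡ 10/18 mod 19. 18⁻¹ ≡ 18 (mod 19), so λ ≡ 9.
  x = λ² - 16 - 15 = 81 - 31 ≡ 12; y = λ·(16 - 12) - 2 ≡ 15. → (12, 15)
9Q: (12, 15) + (15, 12). λ = (12 - 15)/(15 - 12) ≡ 16/3 mod 19. 3⁻¹ ≡ 13 (mod 19), so λ ≡ 18.
  x = λ² - 12 - 15 = 324 - 27 ≡ 12; y = λ·(12 - 12) - 15 ≡ 4. → (12, 4)

(12, 4)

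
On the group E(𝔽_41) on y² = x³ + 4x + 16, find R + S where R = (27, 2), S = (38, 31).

(27, 2) + (38, 31). λ = (31 - 2)/(38 - 27) ≡ 29/11 mod 41. 11⁻¹ ≡ 15 (mod 41), so λ ≡ 25.
  x = λ² - 27 - 38 = 625 - 65 ≡ 27; y = λ·(27 - 27) - 2 ≡ 39. → (27, 39)

(27, 39)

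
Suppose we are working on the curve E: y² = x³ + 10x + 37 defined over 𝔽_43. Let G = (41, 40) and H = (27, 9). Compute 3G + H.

First 3G:
Repeated addition: build up to 3G.
2G: tangent at (41, 40): λ = (3·41² + 10)/(2·40) ≡ 22/37. 37⁻¹ ≡ 7 (mod 43), so λ ≡ 22·7 ≡ 25.
  x = λ² - 41 - 41 = 625 - 82 ≡ 27; y = λ·(41 - 27) - 40 ≡ 9. → (27, 9)
3G: (27, 9) + (41, 40). λ = (40 - 9)/(41 - 27) ≡ 31/14 mod 43. 14⁻¹ ≡ 40 (mod 43), so λ ≡ 36.
  x = λ² - 27 - 41 = 1296 - 68 ≡ 24; y = λ·(27 - 24) - 9 ≡ 13. → (24, 13)
3G = (24, 13).
Finally 3G + H:
(24, 13) + (27, 9). λ = (9 - 13)/(27 - 24) ≡ 39/3 mod 43. 3⁻¹ ≡ 29 (mod 43), so λ ≡ 13.
  x = λ² - 24 - 27 = 169 - 51 ≡ 32; y = λ·(24 - 32) - 13 ≡ 12. → (32, 12)

(32, 12)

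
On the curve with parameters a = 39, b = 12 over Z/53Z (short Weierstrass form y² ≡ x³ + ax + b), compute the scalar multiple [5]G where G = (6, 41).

O

Double-and-add on 5 = (101)₂. Start with G = (6, 41) for the leading 1-bit.
double: tangent at (6, 41): λ = (3·6² + 39)/(2·41) ≡ 41/29. 29⁻¹ ≡ 11 (mod 53), so λ ≡ 41·11 ≡ 27.
  x = λ² - 6 - 6 = 729 - 12 ≡ 28; y = λ·(6 - 28) - 41 ≡ 1. → (28, 1)
double: tangent at (28, 1): λ = (3·28² + 39)/(2·1) ≡ 6/2. 2⁻¹ ≡ 27 (mod 53), so λ ≡ 6·27 ≡ 3.
  x = λ² - 28 - 28 = 9 - 56 ≡ 6; y = λ·(28 - 6) - 1 ≡ 12. → (6, 12)
add G: (6, 12) + (6, 41): same x and y₁ ≡ -y₂, so the sum is the point at infinity.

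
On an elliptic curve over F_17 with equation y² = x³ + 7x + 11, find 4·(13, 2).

Write Q = (13, 2).
Double-and-add on 4 = (100)₂. Start with Q = (13, 2) for the leading 1-bit.
double: tangent at (13, 2): λ = (3·13² + 7)/(2·2) ≡ 4/4. 4⁻¹ ≡ 13 (mod 17) since 4·13 = 52 ≡ 1, so λ ≡ 4·13 ≡ 1.
  x = λ² - 13 - 13 = 1 - 26 ≡ 9; y = λ·(13 - 9) - 2 ≡ 2. → (9, 2)
double: tangent at (9, 2): λ = (3·9² + 7)/(2·2) ≡ 12/4. 4⁻¹ ≡ 13 (mod 17), so λ ≡ 12·13 ≡ 3.
  x = λ² - 9 - 9 = 9 - 18 ≡ 8; y = λ·(9 - 8) - 2 ≡ 1. → (8, 1)

(8, 1)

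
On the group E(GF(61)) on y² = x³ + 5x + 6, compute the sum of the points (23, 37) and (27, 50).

(33, 22)

(23, 37) + (27, 50). λ = (50 - 37)/(27 - 23) ≡ 13/4 mod 61. 4⁻¹ ≡ 46 (mod 61) since 4·46 = 184 ≡ 1, so λ ≡ 49.
  x = λ² - 23 - 27 = 2401 - 50 ≡ 33; y = λ·(23 - 33) - 37 ≡ 22. → (33, 22)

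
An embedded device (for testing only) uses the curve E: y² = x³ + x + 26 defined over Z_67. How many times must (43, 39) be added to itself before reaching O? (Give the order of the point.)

11

2P: tangent at (43, 39): λ = (3·43² + 1)/(2·39) ≡ 54/11. 11⁻¹ ≡ 61 (mod 67) since 11·61 = 671 ≡ 1, so λ ≡ 54·61 ≡ 11.
  x = λ² - 43 - 43 = 121 - 86 ≡ 35; y = λ·(43 - 35) - 39 ≡ 49. → (35, 49)
3P: (35, 49) + (43, 39). λ = (39 - 49)/(43 - 35) ≡ 57/8 mod 67. 8⁻¹ ≡ 42 (mod 67), so λ ≡ 49.
  x = λ² - 35 - 43 = 2401 - 78 ≡ 45; y = λ·(35 - 45) - 49 ≡ 64. → (45, 64)
4P: (45, 64) + (43, 39). λ = (39 - 64)/(43 - 45) ≡ 42/65 mod 67. 65⁻¹ ≡ 33 (mod 67), so λ ≡ 46.
  x = λ² - 45 - 43 = 2116 - 88 ≡ 18; y = λ·(45 - 18) - 64 ≡ 39. → (18, 39)
5P: (18, 39) + (43, 39). λ = (39 - 39)/(43 - 18) ≡ 0/25 mod 67. 25⁻¹ ≡ 59 (mod 67) since 25·59 = 1475 ≡ 1, so λ ≡ 0.
  x = λ² - 18 - 43 = 0 - 61 ≡ 6; y = λ·(18 - 6) - 39 ≡ 28. → (6, 28)
6P: (6, 28) + (43, 39). λ = (39 - 28)/(43 - 6) ≡ 11/37 mod 67. 37⁻¹ ≡ 29 (mod 67), so λ ≡ 51.
  x = λ² - 6 - 43 = 2601 - 49 ≡ 6; y = λ·(6 - 6) - 28 ≡ 39. → (6, 39)
7P: (6, 39) + (43, 39). λ = (39 - 39)/(43 - 6) ≡ 0/37 mod 67. 37⁻¹ ≡ 29 (mod 67), so λ ≡ 0.
  x = λ² - 6 - 43 = 0 - 49 ≡ 18; y = λ·(6 - 18) - 39 ≡ 28. → (18, 28)
8P: (18, 28) + (43, 39). λ = (39 - 28)/(43 - 18) ≡ 11/25 mod 67. 25⁻¹ ≡ 59 (mod 67), so λ ≡ 46.
  x = λ² - 18 - 43 = 2116 - 61 ≡ 45; y = λ·(18 - 45) - 28 ≡ 3. → (45, 3)
9P: (45, 3) + (43, 39). λ = (39 - 3)/(43 - 45) ≡ 36/65 mod 67. 65⁻¹ ≡ 33 (mod 67), so λ ≡ 49.
  x = λ² - 45 - 43 = 2401 - 88 ≡ 35; y = λ·(45 - 35) - 3 ≡ 18. → (35, 18)
10P: (35, 18) + (43, 39). λ = (39 - 18)/(43 - 35) ≡ 21/8 mod 67. 8⁻¹ ≡ 42 (mod 67) since 8·42 = 336 ≡ 1, so λ ≡ 11.
  x = λ² - 35 - 43 = 121 - 78 ≡ 43; y = λ·(35 - 43) - 18 ≡ 28. → (43, 28)
11P: (43, 28) + (43, 39): same x and y₁ ≡ -y₂, so the sum is O.
11P = O, so the order is 11.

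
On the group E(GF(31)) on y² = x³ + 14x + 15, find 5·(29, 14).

Write P = (29, 14).
Repeated addition: build up to 5P.
2P: tangent at (29, 14): λ = (3·29² + 14)/(2·14) ≡ 26/28. 28⁻¹ ≡ 10 (mod 31), so λ ≡ 26·10 ≡ 12.
  x = λ² - 29 - 29 = 144 - 58 ≡ 24; y = λ·(29 - 24) - 14 ≡ 15. → (24, 15)
3P: (24, 15) + (29, 14). λ = (14 - 15)/(29 - 24) ≡ 30/5 mod 31. 5⁻¹ ≡ 25 (mod 31) since 5·25 = 125 ≡ 1, so λ ≡ 6.
  x = λ² - 24 - 29 = 36 - 53 ≡ 14; y = λ·(24 - 14) - 15 ≡ 14. → (14, 14)
4P: (14, 14) + (29, 14). λ = (14 - 14)/(29 - 14) ≡ 0/15 mod 31. 15⁻¹ ≡ 29 (mod 31), so λ ≡ 0.
  x = λ² - 14 - 29 = 0 - 43 ≡ 19; y = λ·(14 - 19) - 14 ≡ 17. → (19, 17)
5P: (19, 17) + (29, 14). λ = (14 - 17)/(29 - 19) ≡ 28/10 mod 31. 10⁻¹ ≡ 28 (mod 31), so λ ≡ 9.
  x = λ² - 19 - 29 = 81 - 48 ≡ 2; y = λ·(19 - 2) - 17 ≡ 12. → (2, 12)

(2, 12)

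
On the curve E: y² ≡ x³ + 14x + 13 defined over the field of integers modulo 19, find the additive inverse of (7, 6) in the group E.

-(7, 6) = (7, -6 mod 19) = (7, 13).

(7, 13)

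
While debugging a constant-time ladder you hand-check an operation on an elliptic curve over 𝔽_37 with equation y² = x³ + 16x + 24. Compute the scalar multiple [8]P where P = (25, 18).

(35, 13)

Repeated addition: build up to 8P.
2P: tangent at (25, 18): λ = (3·25² + 16)/(2·18) ≡ 4/36. 36⁻¹ ≡ 36 (mod 37), so λ ≡ 4·36 ≡ 33.
  x = λ² - 25 - 25 = 1089 - 50 ≡ 3; y = λ·(25 - 3) - 18 ≡ 5. → (3, 5)
3P: (3, 5) + (25, 18). λ = (18 - 5)/(25 - 3) ≡ 13/22 mod 37. 22⁻¹ ≡ 32 (mod 37), so λ ≡ 9.
  x = λ² - 3 - 25 = 81 - 28 ≡ 16; y = λ·(3 - 16) - 5 ≡ 26. → (16, 26)
4P: (16, 26) + (25, 18). λ = (18 - 26)/(25 - 16) ≡ 29/9 mod 37. 9⁻¹ ≡ 33 (mod 37) since 9·33 = 297 ≡ 1, so λ ≡ 32.
  x = λ² - 16 - 25 = 1024 - 41 ≡ 21; y = λ·(16 - 21) - 26 ≡ 36. → (21, 36)
5P: (21, 36) + (25, 18). λ = (18 - 36)/(25 - 21) ≡ 19/4 mod 37. 4⁻¹ ≡ 28 (mod 37) since 4·28 = 112 ≡ 1, so λ ≡ 14.
  x = λ² - 21 - 25 = 196 - 46 ≡ 2; y = λ·(21 - 2) - 36 ≡ 8. → (2, 8)
6P: (2, 8) + (25, 18). λ = (18 - 8)/(25 - 2) ≡ 10/23 mod 37. 23⁻¹ ≡ 29 (mod 37), so λ ≡ 31.
  x = λ² - 2 - 25 = 961 - 27 ≡ 9; y = λ·(2 - 9) - 8 ≡ 34. → (9, 34)
7P: (9, 34) + (25, 18). λ = (18 - 34)/(25 - 9) ≡ 21/16 mod 37. 16⁻¹ ≡ 7 (mod 37), so λ ≡ 36.
  x = λ² - 9 - 25 = 1296 - 34 ≡ 4; y = λ·(9 - 4) - 34 ≡ 35. → (4, 35)
8P: (4, 35) + (25, 18). λ = (18 - 35)/(25 - 4) ≡ 20/21 mod 37. 21⁻¹ ≡ 30 (mod 37), so λ ≡ 8.
  x = λ² - 4 - 25 = 64 - 29 ≡ 35; y = λ·(4 - 35) - 35 ≡ 13. → (35, 13)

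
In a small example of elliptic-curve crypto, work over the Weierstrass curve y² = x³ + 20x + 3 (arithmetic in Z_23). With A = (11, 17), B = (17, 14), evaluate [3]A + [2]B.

(20, 13)

First 3A:
Repeated addition: build up to 3A.
2A: tangent at (11, 17): λ = (3·11² + 20)/(2·17) ≡ 15/11. 11⁻¹ ≡ 21 (mod 23), so λ ≡ 15·21 ≡ 16.
  x = λ² - 11 - 11 = 256 - 22 ≡ 4; y = λ·(11 - 4) - 17 ≡ 3. → (4, 3)
3A: (4, 3) + (11, 17). λ = (17 - 3)/(11 - 4) ≡ 14/7 mod 23. 7⁻¹ ≡ 10 (mod 23), so λ ≡ 2.
  x = λ² - 4 - 11 = 4 - 15 ≡ 12; y = λ·(4 - 12) - 3 ≡ 4. → (12, 4)
3A = (12, 4).
Next 2B:
Repeated addition: build up to 2B.
2B: tangent at (17, 14): λ = (3·17² + 20)/(2·14) ≡ 13/5. 5⁻¹ ≡ 14 (mod 23) since 5·14 = 70 ≡ 1, so λ ≡ 13·14 ≡ 21.
  x = λ² - 17 - 17 = 441 - 34 ≡ 16; y = λ·(17 - 16) - 14 ≡ 7. → (16, 7)
2B = (16, 7).
Finally 3A + 2B:
(12, 4) + (16, 7). λ = (7 - 4)/(16 - 12) ≡ 3/4 mod 23. 4⁻¹ ≡ 6 (mod 23), so λ ≡ 18.
  x = λ² - 12 - 16 = 324 - 28 ≡ 20; y = λ·(12 - 20) - 4 ≡ 13. → (20, 13)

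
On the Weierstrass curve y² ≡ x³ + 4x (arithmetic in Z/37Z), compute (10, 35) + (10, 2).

O

The two points share x = 10 and their y-coordinates satisfy 35 + 2 ≡ 0 (mod 37), so they are inverses. Their sum is the point at infinity.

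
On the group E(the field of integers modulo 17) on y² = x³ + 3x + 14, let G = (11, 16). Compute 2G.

tangent at (11, 16): λ = (3·11² + 3)/(2·16) ≡ 9/15. 15⁻¹ ≡ 8 (mod 17), so λ ≡ 9·8 ≡ 4.
  x = λ² - 11 - 11 = 16 - 22 ≡ 11; y = λ·(11 - 11) - 16 ≡ 1. → (11, 1)

(11, 1)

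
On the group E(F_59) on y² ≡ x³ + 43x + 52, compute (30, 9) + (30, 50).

The two points share x = 30 and their y-coordinates satisfy 9 + 50 ≡ 0 (mod 59), so they are inverses. Their sum is the point at infinity.

O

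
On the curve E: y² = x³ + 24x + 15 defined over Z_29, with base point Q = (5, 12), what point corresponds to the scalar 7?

Double-and-add on 7 = (111)₂. Start with Q = (5, 12) for the leading 1-bit.
double: tangent at (5, 12): λ = (3·5² + 24)/(2·12) ≡ 12/24. 24⁻¹ ≡ 23 (mod 29) since 24·23 = 552 ≡ 1, so λ ≡ 12·23 ≡ 15.
  x = λ² - 5 - 5 = 225 - 10 ≡ 12; y = λ·(5 - 12) - 12 ≡ 28. → (12, 28)
add Q: (12, 28) + (5, 12). λ = (12 - 28)/(5 - 12) ≡ 13/22 mod 29. 22⁻¹ ≡ 4 (mod 29), so λ ≡ 23.
  x = λ² - 12 - 5 = 529 - 17 ≡ 19; y = λ·(12 - 19) - 28 ≡ 14. → (19, 14)
double: tangent at (19, 14): λ = (3·19² + 24)/(2·14) ≡ 5/28. 28⁻¹ ≡ 28 (mod 29), so λ ≡ 5·28 ≡ 24.
  x = λ² - 19 - 19 = 576 - 38 ≡ 16; y = λ·(19 - 16) - 14 ≡ 0. → (16, 0)
add Q: (16, 0) + (5, 12). λ = (12 - 0)/(5 - 16) ≡ 12/18 mod 29. 18⁻¹ ≡ 21 (mod 29) since 18·21 = 378 ≡ 1, so λ ≡ 20.
  x = λ² - 16 - 5 = 400 - 21 ≡ 2; y = λ·(16 - 2) - 0 ≡ 19. → (2, 19)

(2, 19)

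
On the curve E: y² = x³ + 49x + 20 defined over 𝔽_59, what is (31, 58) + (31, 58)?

tangent at (31, 58): λ = (3·31² + 49)/(2·58) ≡ 41/57. 57⁻¹ ≡ 29 (mod 59) since 57·29 = 1653 ≡ 1, so λ ≡ 41·29 ≡ 9.
  x = λ² - 31 - 31 = 81 - 62 ≡ 19; y = λ·(31 - 19) - 58 ≡ 50. → (19, 50)

(19, 50)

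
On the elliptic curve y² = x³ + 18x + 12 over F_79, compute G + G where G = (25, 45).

(1, 49)

tangent at (25, 45): λ = (3·25² + 18)/(2·45) ≡ 76/11. 11⁻¹ ≡ 36 (mod 79), so λ ≡ 76·36 ≡ 50.
  x = λ² - 25 - 25 = 2500 - 50 ≡ 1; y = λ·(25 - 1) - 45 ≡ 49. → (1, 49)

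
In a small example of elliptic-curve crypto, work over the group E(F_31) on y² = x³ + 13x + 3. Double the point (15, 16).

(6, 7)

tangent at (15, 16): λ = (3·15² + 13)/(2·16) ≡ 6/1. 1⁻¹ ≡ 1 (mod 31), so λ ≡ 6·1 ≡ 6.
  x = λ² - 15 - 15 = 36 - 30 ≡ 6; y = λ·(15 - 6) - 16 ≡ 7. → (6, 7)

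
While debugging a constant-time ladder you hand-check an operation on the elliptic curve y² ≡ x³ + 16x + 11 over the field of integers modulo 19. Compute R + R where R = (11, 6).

(4, 14)

tangent at (11, 6): λ = (3·11² + 16)/(2·6) ≡ 18/12. 12⁻¹ ≡ 8 (mod 19) since 12·8 = 96 ≡ 1, so λ ≡ 18·8 ≡ 11.
  x = λ² - 11 - 11 = 121 - 22 ≡ 4; y = λ·(11 - 4) - 6 ≡ 14. → (4, 14)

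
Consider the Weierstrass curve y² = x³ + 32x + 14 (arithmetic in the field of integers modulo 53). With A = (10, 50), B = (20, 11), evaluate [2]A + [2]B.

(22, 17)

First 2A:
Repeated addition: build up to 2A.
2A: tangent at (10, 50): λ = (3·10² + 32)/(2·50) ≡ 14/47. 47⁻¹ ≡ 44 (mod 53) since 47·44 = 2068 ≡ 1, so λ ≡ 14·44 ≡ 33.
  x = λ² - 10 - 10 = 1089 - 20 ≡ 9; y = λ·(10 - 9) - 50 ≡ 36. → (9, 36)
2A = (9, 36).
Next 2B:
Repeated addition: build up to 2B.
2B: tangent at (20, 11): λ = (3·20² + 32)/(2·11) ≡ 13/22. 22⁻¹ ≡ 41 (mod 53) since 22·41 = 902 ≡ 1, so λ ≡ 13·41 ≡ 3.
  x = λ² - 20 - 20 = 9 - 40 ≡ 22; y = λ·(20 - 22) - 11 ≡ 36. → (22, 36)
2B = (22, 36).
Finally 2A + 2B:
(9, 36) + (22, 36). λ = (36 - 36)/(22 - 9) ≡ 0/13 mod 53. 13⁻¹ ≡ 49 (mod 53), so λ ≡ 0.
  x = λ² - 9 - 22 = 0 - 31 ≡ 22; y = λ·(9 - 22) - 36 ≡ 17. → (22, 17)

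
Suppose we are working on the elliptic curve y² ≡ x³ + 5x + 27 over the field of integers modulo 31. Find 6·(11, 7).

(18, 11)

Write G = (11, 7).
Repeated addition: build up to 6G.
2G: tangent at (11, 7): λ = (3·11² + 5)/(2·7) ≡ 27/14. 14⁻¹ ≡ 20 (mod 31), so λ ≡ 27·20 ≡ 13.
  x = λ² - 11 - 11 = 169 - 22 ≡ 23; y = λ·(11 - 23) - 7 ≡ 23. → (23, 23)
3G: (23, 23) + (11, 7). λ = (7 - 23)/(11 - 23) ≡ 15/19 mod 31. 19⁻¹ ≡ 18 (mod 31), so λ ≡ 22.
  x = λ² - 23 - 11 = 484 - 34 ≡ 16; y = λ·(23 - 16) - 23 ≡ 7. → (16, 7)
4G: (16, 7) + (11, 7). λ = (7 - 7)/(11 - 16) ≡ 0/26 mod 31. 26⁻¹ ≡ 6 (mod 31), so λ ≡ 0.
  x = λ² - 16 - 11 = 0 - 27 ≡ 4; y = λ·(16 - 4) - 7 ≡ 24. → (4, 24)
5G: (4, 24) + (11, 7). λ = (7 - 24)/(11 - 4) ≡ 14/7 mod 31. 7⁻¹ ≡ 9 (mod 31), so λ ≡ 2.
  x = λ² - 4 - 11 = 4 - 15 ≡ 20; y = λ·(4 - 20) - 24 ≡ 6. → (20, 6)
6G: (20, 6) + (11, 7). λ = (7 - 6)/(11 - 20) ≡ 1/22 mod 31. 22⁻¹ ≡ 24 (mod 31), so λ ≡ 24.
  x = λ² - 20 - 11 = 576 - 31 ≡ 18; y = λ·(20 - 18) - 6 ≡ 11. → (18, 11)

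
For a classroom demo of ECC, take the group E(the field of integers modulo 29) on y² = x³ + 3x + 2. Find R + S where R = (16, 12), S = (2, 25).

(20, 0)

(16, 12) + (2, 25). λ = (25 - 12)/(2 - 16) ≡ 13/15 mod 29. 15⁻¹ ≡ 2 (mod 29), so λ ≡ 26.
  x = λ² - 16 - 2 = 676 - 18 ≡ 20; y = λ·(16 - 20) - 12 ≡ 0. → (20, 0)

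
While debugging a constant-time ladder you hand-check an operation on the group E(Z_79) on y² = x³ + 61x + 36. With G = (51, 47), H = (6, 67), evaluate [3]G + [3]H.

(34, 52)

First 3G:
Repeated addition: build up to 3G.
2G: tangent at (51, 47): λ = (3·51² + 61)/(2·47) ≡ 43/15. 15⁻¹ ≡ 58 (mod 79), so λ ≡ 43·58 ≡ 45.
  x = λ² - 51 - 51 = 2025 - 102 ≡ 27; y = λ·(51 - 27) - 47 ≡ 6. → (27, 6)
3G: (27, 6) + (51, 47). λ = (47 - 6)/(51 - 27) ≡ 41/24 mod 79. 24⁻¹ ≡ 56 (mod 79), so λ ≡ 5.
  x = λ² - 27 - 51 = 25 - 78 ≡ 26; y = λ·(27 - 26) - 6 ≡ 78. → (26, 78)
3G = (26, 78).
Next 3H:
Repeated addition: build up to 3H.
2H: tangent at (6, 67): λ = (3·6² + 61)/(2·67) ≡ 11/55. 55⁻¹ ≡ 23 (mod 79), so λ ≡ 11·23 ≡ 16.
  x = λ² - 6 - 6 = 256 - 12 ≡ 7; y = λ·(6 - 7) - 67 ≡ 75. → (7, 75)
3H: (7, 75) + (6, 67). λ = (67 - 75)/(6 - 7) ≡ 71/78 mod 79. 78⁻¹ ≡ 78 (mod 79), so λ ≡ 8.
  x = λ² - 7 - 6 = 64 - 13 ≡ 51; y = λ·(7 - 51) - 75 ≡ 47. → (51, 47)
3H = (51, 47).
Finally 3G + 3H:
(26, 78) + (51, 47). λ = (47 - 78)/(51 - 26) ≡ 48/25 mod 79. 25⁻¹ ≡ 19 (mod 79), so λ ≡ 43.
  x = λ² - 26 - 51 = 1849 - 77 ≡ 34; y = λ·(26 - 34) - 78 ≡ 52. → (34, 52)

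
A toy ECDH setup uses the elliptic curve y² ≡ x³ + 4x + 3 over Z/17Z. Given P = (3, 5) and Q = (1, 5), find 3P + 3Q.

First 3P:
Repeated addition: build up to 3P.
2P: tangent at (3, 5): λ = (3·3² + 4)/(2·5) ≡ 14/10. 10⁻¹ ≡ 12 (mod 17) since 10·12 = 120 ≡ 1, so λ ≡ 14·12 ≡ 15.
  x = λ² - 3 - 3 = 225 - 6 ≡ 15; y = λ·(3 - 15) - 5 ≡ 2. → (15, 2)
3P: (15, 2) + (3, 5). λ = (5 - 2)/(3 - 15) ≡ 3/5 mod 17. 5⁻¹ ≡ 7 (mod 17), so λ ≡ 4.
  x = λ² - 15 - 3 = 16 - 18 ≡ 15; y = λ·(15 - 15) - 2 ≡ 15. → (15, 15)
3P = (15, 15).
Next 3Q:
Repeated addition: build up to 3Q.
2Q: tangent at (1, 5): λ = (3·1² + 4)/(2·5) ≡ 7/10. 10⁻¹ ≡ 12 (mod 17), so λ ≡ 7·12 ≡ 16.
  x = λ² - 1 - 1 = 256 - 2 ≡ 16; y = λ·(1 - 16) - 5 ≡ 10. → (16, 10)
3Q: (16, 10) + (1, 5). λ = (5 - 10)/(1 - 16) ≡ 12/2 mod 17. 2⁻¹ ≡ 9 (mod 17), so λ ≡ 6.
  x = λ² - 16 - 1 = 36 - 17 ≡ 2; y = λ·(16 - 2) - 10 ≡ 6. → (2, 6)
3Q = (2, 6).
Finally 3P + 3Q:
(15, 15) + (2, 6). λ = (6 - 15)/(2 - 15) ≡ 8/4 mod 17. 4⁻¹ ≡ 13 (mod 17), so λ ≡ 2.
  x = λ² - 15 - 2 = 4 - 17 ≡ 4; y = λ·(15 - 4) - 15 ≡ 7. → (4, 7)

(4, 7)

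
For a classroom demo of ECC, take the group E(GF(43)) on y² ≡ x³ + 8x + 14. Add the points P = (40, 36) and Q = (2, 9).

(25, 12)

(40, 36) + (2, 9). λ = (9 - 36)/(2 - 40) ≡ 16/5 mod 43. 5⁻¹ ≡ 26 (mod 43), so λ ≡ 29.
  x = λ² - 40 - 2 = 841 - 42 ≡ 25; y = λ·(40 - 25) - 36 ≡ 12. → (25, 12)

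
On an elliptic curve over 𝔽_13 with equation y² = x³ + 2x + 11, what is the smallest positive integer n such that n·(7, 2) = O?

2P: tangent at (7, 2): λ = (3·7² + 2)/(2·2) ≡ 6/4. 4⁻¹ ≡ 10 (mod 13), so λ ≡ 6·10 ≡ 8.
  x = λ² - 7 - 7 = 64 - 14 ≡ 11; y = λ·(7 - 11) - 2 ≡ 5. → (11, 5)
3P: (11, 5) + (7, 2). λ = (2 - 5)/(7 - 11) ≡ 10/9 mod 13. 9⁻¹ ≡ 3 (mod 13) since 9·3 = 27 ≡ 1, so λ ≡ 4.
  x = λ² - 11 - 7 = 16 - 18 ≡ 11; y = λ·(11 - 11) - 5 ≡ 8. → (11, 8)
4P: (11, 8) + (7, 2). λ = (2 - 8)/(7 - 11) ≡ 7/9 mod 13. 9⁻¹ ≡ 3 (mod 13), so λ ≡ 8.
  x = λ² - 11 - 7 = 64 - 18 ≡ 7; y = λ·(11 - 7) - 8 ≡ 11. → (7, 11)
5P: (7, 11) + (7, 2): same x and y₁ ≡ -y₂, so the sum is O.
5P = O, so the order is 5.

5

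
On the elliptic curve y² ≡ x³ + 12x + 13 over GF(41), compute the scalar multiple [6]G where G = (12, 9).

Double-and-add on 6 = (110)₂. Start with G = (12, 9) for the leading 1-bit.
double: tangent at (12, 9): λ = (3·12² + 12)/(2·9) ≡ 34/18. 18⁻¹ ≡ 16 (mod 41), so λ ≡ 34·16 ≡ 11.
  x = λ² - 12 - 12 = 121 - 24 ≡ 15; y = λ·(12 - 15) - 9 ≡ 40. → (15, 40)
add G: (15, 40) + (12, 9). λ = (9 - 40)/(12 - 15) ≡ 10/38 mod 41. 38⁻¹ ≡ 27 (mod 41), so λ ≡ 24.
  x = λ² - 15 - 12 = 576 - 27 ≡ 16; y = λ·(15 - 16) - 40 ≡ 18. → (16, 18)
double: tangent at (16, 18): λ = (3·16² + 12)/(2·18) ≡ 1/36. 36⁻¹ ≡ 8 (mod 41), so λ ≡ 1·8 ≡ 8.
  x = λ² - 16 - 16 = 64 - 32 ≡ 32; y = λ·(16 - 32) - 18 ≡ 18. → (32, 18)

(32, 18)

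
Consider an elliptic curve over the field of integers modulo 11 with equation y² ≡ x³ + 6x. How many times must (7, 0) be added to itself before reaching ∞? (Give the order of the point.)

2

2P: (7, 0) + (7, 0): same x and y₁ ≡ -y₂, so the sum is ∞.
2P = ∞, so the order is 2.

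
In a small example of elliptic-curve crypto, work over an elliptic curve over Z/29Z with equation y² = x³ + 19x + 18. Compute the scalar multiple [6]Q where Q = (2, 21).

Double-and-add on 6 = (110)₂. Start with Q = (2, 21) for the leading 1-bit.
double: tangent at (2, 21): λ = (3·2² + 19)/(2·21) ≡ 2/13. 13⁻¹ ≡ 9 (mod 29), so λ ≡ 2·9 ≡ 18.
  x = λ² - 2 - 2 = 324 - 4 ≡ 1; y = λ·(2 - 1) - 21 ≡ 26. → (1, 26)
add Q: (1, 26) + (2, 21). λ = (21 - 26)/(2 - 1) ≡ 24/1 mod 29. 1⁻¹ ≡ 1 (mod 29) since 1·1 = 1 ≡ 1, so λ ≡ 24.
  x = λ² - 1 - 2 = 576 - 3 ≡ 22; y = λ·(1 - 22) - 26 ≡ 21. → (22, 21)
double: tangent at (22, 21): λ = (3·22² + 19)/(2·21) ≡ 21/13. 13⁻¹ ≡ 9 (mod 29) since 13·9 = 117 ≡ 1, so λ ≡ 21·9 ≡ 15.
  x = λ² - 22 - 22 = 225 - 44 ≡ 7; y = λ·(22 - 7) - 21 ≡ 1. → (7, 1)

(7, 1)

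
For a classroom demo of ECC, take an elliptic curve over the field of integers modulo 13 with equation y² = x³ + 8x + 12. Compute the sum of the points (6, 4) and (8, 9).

(2, 6)

(6, 4) + (8, 9). λ = (9 - 4)/(8 - 6) ≡ 5/2 mod 13. 2⁻¹ ≡ 7 (mod 13), so λ ≡ 9.
  x = λ² - 6 - 8 = 81 - 14 ≡ 2; y = λ·(6 - 2) - 4 ≡ 6. → (2, 6)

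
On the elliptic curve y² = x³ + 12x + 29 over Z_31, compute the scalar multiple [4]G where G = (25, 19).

(24, 6)

Repeated addition: build up to 4G.
2G: tangent at (25, 19): λ = (3·25² + 12)/(2·19) ≡ 27/7. 7⁻¹ ≡ 9 (mod 31), so λ ≡ 27·9 ≡ 26.
  x = λ² - 25 - 25 = 676 - 50 ≡ 6; y = λ·(25 - 6) - 19 ≡ 10. → (6, 10)
3G: (6, 10) + (25, 19). λ = (19 - 10)/(25 - 6) ≡ 9/19 mod 31. 19⁻¹ ≡ 18 (mod 31) since 19·18 = 342 ≡ 1, so λ ≡ 7.
  x = λ² - 6 - 25 = 49 - 31 ≡ 18; y = λ·(6 - 18) - 10 ≡ 30. → (18, 30)
4G: (18, 30) + (25, 19). λ = (19 - 30)/(25 - 18) ≡ 20/7 mod 31. 7⁻¹ ≡ 9 (mod 31), so λ ≡ 25.
  x = λ² - 18 - 25 = 625 - 43 ≡ 24; y = λ·(18 - 24) - 30 ≡ 6. → (24, 6)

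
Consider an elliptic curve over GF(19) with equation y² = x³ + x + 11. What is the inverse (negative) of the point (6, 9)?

-(6, 9) = (6, -9 mod 19) = (6, 10).

(6, 10)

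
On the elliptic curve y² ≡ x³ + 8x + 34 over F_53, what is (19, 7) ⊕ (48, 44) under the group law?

(19, 7) + (48, 44). λ = (44 - 7)/(48 - 19) ≡ 37/29 mod 53. 29⁻¹ ≡ 11 (mod 53) since 29·11 = 319 ≡ 1, so λ ≡ 36.
  x = λ² - 19 - 48 = 1296 - 67 ≡ 10; y = λ·(19 - 10) - 7 ≡ 52. → (10, 52)

(10, 52)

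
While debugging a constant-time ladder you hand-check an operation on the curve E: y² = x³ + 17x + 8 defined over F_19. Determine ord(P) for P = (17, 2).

2P: tangent at (17, 2): λ = (3·17² + 17)/(2·2) ≡ 10/4. 4⁻¹ ≡ 5 (mod 19) since 4·5 = 20 ≡ 1, so λ ≡ 10·5 ≡ 12.
  x = λ² - 17 - 17 = 144 - 34 ≡ 15; y = λ·(17 - 15) - 2 ≡ 3. → (15, 3)
3P: (15, 3) + (17, 2). λ = (2 - 3)/(17 - 15) ≡ 18/2 mod 19. 2⁻¹ ≡ 10 (mod 19), so λ ≡ 9.
  x = λ² - 15 - 17 = 81 - 32 ≡ 11; y = λ·(15 - 11) - 3 ≡ 14. → (11, 14)
4P: (11, 14) + (17, 2). λ = (2 - 14)/(17 - 11) ≡ 7/6 mod 19. 6⁻¹ ≡ 16 (mod 19), so λ ≡ 17.
  x = λ² - 11 - 17 = 289 - 28 ≡ 14; y = λ·(11 - 14) - 14 ≡ 11. → (14, 11)
5P: (14, 11) + (17, 2). λ = (2 - 11)/(17 - 14) ≡ 10/3 mod 19. 3⁻¹ ≡ 13 (mod 19), so λ ≡ 16.
  x = λ² - 14 - 17 = 256 - 31 ≡ 16; y = λ·(14 - 16) - 11 ≡ 14. → (16, 14)
6P: (16, 14) + (17, 2). λ = (2 - 14)/(17 - 16) ≡ 7/1 mod 19. 1⁻¹ ≡ 1 (mod 19), so λ ≡ 7.
  x = λ² - 16 - 17 = 49 - 33 ≡ 16; y = λ·(16 - 16) - 14 ≡ 5. → (16, 5)
7P: (16, 5) + (17, 2). λ = (2 - 5)/(17 - 16) ≡ 16/1 mod 19. 1⁻¹ ≡ 1 (mod 19), so λ ≡ 16.
  x = λ² - 16 - 17 = 256 - 33 ≡ 14; y = λ·(16 - 14) - 5 ≡ 8. → (14, 8)
8P: (14, 8) + (17, 2). λ = (2 - 8)/(17 - 14) ≡ 13/3 mod 19. 3⁻¹ ≡ 13 (mod 19) since 3·13 = 39 ≡ 1, so λ ≡ 17.
  x = λ² - 14 - 17 = 289 - 31 ≡ 11; y = λ·(14 - 11) - 8 ≡ 5. → (11, 5)
9P: (11, 5) + (17, 2). λ = (2 - 5)/(17 - 11) ≡ 16/6 mod 19. 6⁻¹ ≡ 16 (mod 19), so λ ≡ 9.
  x = λ² - 11 - 17 = 81 - 28 ≡ 15; y = λ·(11 - 15) - 5 ≡ 16. → (15, 16)
10P: (15, 16) + (17, 2). λ = (2 - 16)/(17 - 15) ≡ 5/2 mod 19. 2⁻¹ ≡ 10 (mod 19) since 2·10 = 20 ≡ 1, so λ ≡ 12.
  x = λ² - 15 - 17 = 144 - 32 ≡ 17; y = λ·(15 - 17) - 16 ≡ 17. → (17, 17)
11P: (17, 17) + (17, 2): same x and y₁ ≡ -y₂, so the sum is O.
11P = O, so the order is 11.

11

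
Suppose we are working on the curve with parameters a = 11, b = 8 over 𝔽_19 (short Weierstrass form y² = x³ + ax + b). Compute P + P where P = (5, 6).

(6, 9)

tangent at (5, 6): λ = (3·5² + 11)/(2·6) ≡ 10/12. 12⁻¹ ≡ 8 (mod 19), so λ ≡ 10·8 ≡ 4.
  x = λ² - 5 - 5 = 16 - 10 ≡ 6; y = λ·(5 - 6) - 6 ≡ 9. → (6, 9)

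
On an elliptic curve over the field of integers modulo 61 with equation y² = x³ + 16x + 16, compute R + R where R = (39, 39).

(43, 39)

tangent at (39, 39): λ = (3·39² + 16)/(2·39) ≡ 4/17. 17⁻¹ ≡ 18 (mod 61) since 17·18 = 306 ≡ 1, so λ ≡ 4·18 ≡ 11.
  x = λ² - 39 - 39 = 121 - 78 ≡ 43; y = λ·(39 - 43) - 39 ≡ 39. → (43, 39)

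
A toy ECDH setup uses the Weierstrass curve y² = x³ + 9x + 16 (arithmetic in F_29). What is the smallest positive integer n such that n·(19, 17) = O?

2P: tangent at (19, 17): λ = (3·19² + 9)/(2·17) ≡ 19/5. 5⁻¹ ≡ 6 (mod 29), so λ ≡ 19·6 ≡ 27.
  x = λ² - 19 - 19 = 729 - 38 ≡ 24; y = λ·(19 - 24) - 17 ≡ 22. → (24, 22)
3P: (24, 22) + (19, 17). λ = (17 - 22)/(19 - 24) ≡ 24/24 mod 29. 24⁻¹ ≡ 23 (mod 29), so λ ≡ 1.
  x = λ² - 24 - 19 = 1 - 43 ≡ 16; y = λ·(24 - 16) - 22 ≡ 15. → (16, 15)
4P: (16, 15) + (19, 17). λ = (17 - 15)/(19 - 16) ≡ 2/3 mod 29. 3⁻¹ ≡ 10 (mod 29), so λ ≡ 20.
  x = λ² - 16 - 19 = 400 - 35 ≡ 17; y = λ·(16 - 17) - 15 ≡ 23. → (17, 23)
5P: (17, 23) + (19, 17). λ = (17 - 23)/(19 - 17) ≡ 23/2 mod 29. 2⁻¹ ≡ 15 (mod 29) since 2·15 = 30 ≡ 1, so λ ≡ 26.
  x = λ² - 17 - 19 = 676 - 36 ≡ 2; y = λ·(17 - 2) - 23 ≡ 19. → (2, 19)
6P: (2, 19) + (19, 17). λ = (17 - 19)/(19 - 2) ≡ 27/17 mod 29. 17⁻¹ ≡ 12 (mod 29) since 17·12 = 204 ≡ 1, so λ ≡ 5.
  x = λ² - 2 - 19 = 25 - 21 ≡ 4; y = λ·(2 - 4) - 19 ≡ 0. → (4, 0)
7P: (4, 0) + (19, 17). λ = (17 - 0)/(19 - 4) ≡ 17/15 mod 29. 15⁻¹ ≡ 2 (mod 29) since 15·2 = 30 ≡ 1, so λ ≡ 5.
  x = λ² - 4 - 19 = 25 - 23 ≡ 2; y = λ·(4 - 2) - 0 ≡ 10. → (2, 10)
8P: (2, 10) + (19, 17). λ = (17 - 10)/(19 - 2) ≡ 7/17 mod 29. 17⁻¹ ≡ 12 (mod 29), so λ ≡ 26.
  x = λ² - 2 - 19 = 676 - 21 ≡ 17; y = λ·(2 - 17) - 10 ≡ 6. → (17, 6)
9P: (17, 6) + (19, 17). λ = (17 - 6)/(19 - 17) ≡ 11/2 mod 29. 2⁻¹ ≡ 15 (mod 29) since 2·15 = 30 ≡ 1, so λ ≡ 20.
  x = λ² - 17 - 19 = 400 - 36 ≡ 16; y = λ·(17 - 16) - 6 ≡ 14. → (16, 14)
10P: (16, 14) + (19, 17). λ = (17 - 14)/(19 - 16) ≡ 3/3 mod 29. 3⁻¹ ≡ 10 (mod 29), so λ ≡ 1.
  x = λ² - 16 - 19 = 1 - 35 ≡ 24; y = λ·(16 - 24) - 14 ≡ 7. → (24, 7)
11P: (24, 7) + (19, 17). λ = (17 - 7)/(19 - 24) ≡ 10/24 mod 29. 24⁻¹ ≡ 23 (mod 29), so λ ≡ 27.
  x = λ² - 24 - 19 = 729 - 43 ≡ 19; y = λ·(24 - 19) - 7 ≡ 12. → (19, 12)
12P: (19, 12) + (19, 17): same x and y₁ ≡ -y₂, so the sum is O.
12P = O, so the order is 12.

12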